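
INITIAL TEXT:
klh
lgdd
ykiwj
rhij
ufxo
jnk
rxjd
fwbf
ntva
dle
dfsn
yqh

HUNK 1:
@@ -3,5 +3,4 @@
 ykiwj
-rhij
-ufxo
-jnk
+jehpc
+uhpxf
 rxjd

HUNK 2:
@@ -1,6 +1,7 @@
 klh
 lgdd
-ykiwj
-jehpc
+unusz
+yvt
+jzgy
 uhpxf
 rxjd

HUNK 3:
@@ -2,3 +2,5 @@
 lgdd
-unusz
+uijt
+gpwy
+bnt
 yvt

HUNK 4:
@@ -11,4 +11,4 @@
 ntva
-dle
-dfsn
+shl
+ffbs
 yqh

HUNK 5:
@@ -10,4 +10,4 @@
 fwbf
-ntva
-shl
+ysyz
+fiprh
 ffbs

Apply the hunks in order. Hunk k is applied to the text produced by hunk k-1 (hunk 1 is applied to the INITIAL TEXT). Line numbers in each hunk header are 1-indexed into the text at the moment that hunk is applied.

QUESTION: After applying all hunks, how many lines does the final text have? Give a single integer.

Answer: 14

Derivation:
Hunk 1: at line 3 remove [rhij,ufxo,jnk] add [jehpc,uhpxf] -> 11 lines: klh lgdd ykiwj jehpc uhpxf rxjd fwbf ntva dle dfsn yqh
Hunk 2: at line 1 remove [ykiwj,jehpc] add [unusz,yvt,jzgy] -> 12 lines: klh lgdd unusz yvt jzgy uhpxf rxjd fwbf ntva dle dfsn yqh
Hunk 3: at line 2 remove [unusz] add [uijt,gpwy,bnt] -> 14 lines: klh lgdd uijt gpwy bnt yvt jzgy uhpxf rxjd fwbf ntva dle dfsn yqh
Hunk 4: at line 11 remove [dle,dfsn] add [shl,ffbs] -> 14 lines: klh lgdd uijt gpwy bnt yvt jzgy uhpxf rxjd fwbf ntva shl ffbs yqh
Hunk 5: at line 10 remove [ntva,shl] add [ysyz,fiprh] -> 14 lines: klh lgdd uijt gpwy bnt yvt jzgy uhpxf rxjd fwbf ysyz fiprh ffbs yqh
Final line count: 14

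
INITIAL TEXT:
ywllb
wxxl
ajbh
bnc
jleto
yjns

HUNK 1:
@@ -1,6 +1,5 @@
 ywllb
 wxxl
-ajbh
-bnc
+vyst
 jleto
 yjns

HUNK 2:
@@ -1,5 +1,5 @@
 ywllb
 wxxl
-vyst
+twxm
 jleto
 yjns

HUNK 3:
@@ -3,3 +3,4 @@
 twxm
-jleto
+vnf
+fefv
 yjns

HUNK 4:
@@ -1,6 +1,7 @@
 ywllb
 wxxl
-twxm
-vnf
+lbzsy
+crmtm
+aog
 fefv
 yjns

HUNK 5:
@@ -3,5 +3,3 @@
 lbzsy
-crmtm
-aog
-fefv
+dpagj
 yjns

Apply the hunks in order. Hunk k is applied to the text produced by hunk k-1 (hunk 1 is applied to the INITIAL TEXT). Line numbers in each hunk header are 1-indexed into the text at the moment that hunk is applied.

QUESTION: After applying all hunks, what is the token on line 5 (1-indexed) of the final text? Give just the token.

Hunk 1: at line 1 remove [ajbh,bnc] add [vyst] -> 5 lines: ywllb wxxl vyst jleto yjns
Hunk 2: at line 1 remove [vyst] add [twxm] -> 5 lines: ywllb wxxl twxm jleto yjns
Hunk 3: at line 3 remove [jleto] add [vnf,fefv] -> 6 lines: ywllb wxxl twxm vnf fefv yjns
Hunk 4: at line 1 remove [twxm,vnf] add [lbzsy,crmtm,aog] -> 7 lines: ywllb wxxl lbzsy crmtm aog fefv yjns
Hunk 5: at line 3 remove [crmtm,aog,fefv] add [dpagj] -> 5 lines: ywllb wxxl lbzsy dpagj yjns
Final line 5: yjns

Answer: yjns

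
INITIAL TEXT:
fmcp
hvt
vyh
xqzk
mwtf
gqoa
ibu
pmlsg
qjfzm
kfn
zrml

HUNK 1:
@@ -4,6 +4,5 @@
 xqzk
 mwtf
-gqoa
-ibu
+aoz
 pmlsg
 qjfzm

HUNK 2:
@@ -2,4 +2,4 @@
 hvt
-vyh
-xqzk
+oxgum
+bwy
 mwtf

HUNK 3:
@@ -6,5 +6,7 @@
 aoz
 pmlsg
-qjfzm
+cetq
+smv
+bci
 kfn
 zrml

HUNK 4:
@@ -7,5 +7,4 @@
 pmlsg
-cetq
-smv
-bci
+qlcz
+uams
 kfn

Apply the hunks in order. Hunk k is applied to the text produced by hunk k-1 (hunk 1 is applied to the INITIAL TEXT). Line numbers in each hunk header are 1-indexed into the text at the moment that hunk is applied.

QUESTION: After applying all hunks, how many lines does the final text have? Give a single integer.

Hunk 1: at line 4 remove [gqoa,ibu] add [aoz] -> 10 lines: fmcp hvt vyh xqzk mwtf aoz pmlsg qjfzm kfn zrml
Hunk 2: at line 2 remove [vyh,xqzk] add [oxgum,bwy] -> 10 lines: fmcp hvt oxgum bwy mwtf aoz pmlsg qjfzm kfn zrml
Hunk 3: at line 6 remove [qjfzm] add [cetq,smv,bci] -> 12 lines: fmcp hvt oxgum bwy mwtf aoz pmlsg cetq smv bci kfn zrml
Hunk 4: at line 7 remove [cetq,smv,bci] add [qlcz,uams] -> 11 lines: fmcp hvt oxgum bwy mwtf aoz pmlsg qlcz uams kfn zrml
Final line count: 11

Answer: 11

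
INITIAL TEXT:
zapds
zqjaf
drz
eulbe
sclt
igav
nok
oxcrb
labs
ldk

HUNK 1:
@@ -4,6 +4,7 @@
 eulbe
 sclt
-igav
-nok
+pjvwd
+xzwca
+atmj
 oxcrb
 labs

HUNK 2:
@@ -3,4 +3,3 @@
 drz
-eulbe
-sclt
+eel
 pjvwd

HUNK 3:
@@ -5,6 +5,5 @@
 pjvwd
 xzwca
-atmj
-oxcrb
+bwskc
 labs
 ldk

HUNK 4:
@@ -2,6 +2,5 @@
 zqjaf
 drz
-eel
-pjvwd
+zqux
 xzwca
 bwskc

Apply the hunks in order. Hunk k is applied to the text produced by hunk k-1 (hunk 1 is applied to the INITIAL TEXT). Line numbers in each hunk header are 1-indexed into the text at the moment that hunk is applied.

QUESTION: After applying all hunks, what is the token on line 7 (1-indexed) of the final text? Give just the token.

Hunk 1: at line 4 remove [igav,nok] add [pjvwd,xzwca,atmj] -> 11 lines: zapds zqjaf drz eulbe sclt pjvwd xzwca atmj oxcrb labs ldk
Hunk 2: at line 3 remove [eulbe,sclt] add [eel] -> 10 lines: zapds zqjaf drz eel pjvwd xzwca atmj oxcrb labs ldk
Hunk 3: at line 5 remove [atmj,oxcrb] add [bwskc] -> 9 lines: zapds zqjaf drz eel pjvwd xzwca bwskc labs ldk
Hunk 4: at line 2 remove [eel,pjvwd] add [zqux] -> 8 lines: zapds zqjaf drz zqux xzwca bwskc labs ldk
Final line 7: labs

Answer: labs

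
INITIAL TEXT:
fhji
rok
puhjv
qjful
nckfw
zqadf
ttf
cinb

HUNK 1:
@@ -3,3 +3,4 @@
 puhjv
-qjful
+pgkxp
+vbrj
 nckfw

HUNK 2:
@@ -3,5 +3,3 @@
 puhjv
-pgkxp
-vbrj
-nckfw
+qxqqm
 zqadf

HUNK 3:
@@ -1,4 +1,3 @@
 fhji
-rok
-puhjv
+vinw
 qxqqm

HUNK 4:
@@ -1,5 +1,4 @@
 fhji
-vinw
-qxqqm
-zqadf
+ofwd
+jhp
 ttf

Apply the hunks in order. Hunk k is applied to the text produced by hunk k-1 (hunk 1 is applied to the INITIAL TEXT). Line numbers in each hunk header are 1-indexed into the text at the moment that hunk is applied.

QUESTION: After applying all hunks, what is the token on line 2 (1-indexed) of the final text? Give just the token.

Hunk 1: at line 3 remove [qjful] add [pgkxp,vbrj] -> 9 lines: fhji rok puhjv pgkxp vbrj nckfw zqadf ttf cinb
Hunk 2: at line 3 remove [pgkxp,vbrj,nckfw] add [qxqqm] -> 7 lines: fhji rok puhjv qxqqm zqadf ttf cinb
Hunk 3: at line 1 remove [rok,puhjv] add [vinw] -> 6 lines: fhji vinw qxqqm zqadf ttf cinb
Hunk 4: at line 1 remove [vinw,qxqqm,zqadf] add [ofwd,jhp] -> 5 lines: fhji ofwd jhp ttf cinb
Final line 2: ofwd

Answer: ofwd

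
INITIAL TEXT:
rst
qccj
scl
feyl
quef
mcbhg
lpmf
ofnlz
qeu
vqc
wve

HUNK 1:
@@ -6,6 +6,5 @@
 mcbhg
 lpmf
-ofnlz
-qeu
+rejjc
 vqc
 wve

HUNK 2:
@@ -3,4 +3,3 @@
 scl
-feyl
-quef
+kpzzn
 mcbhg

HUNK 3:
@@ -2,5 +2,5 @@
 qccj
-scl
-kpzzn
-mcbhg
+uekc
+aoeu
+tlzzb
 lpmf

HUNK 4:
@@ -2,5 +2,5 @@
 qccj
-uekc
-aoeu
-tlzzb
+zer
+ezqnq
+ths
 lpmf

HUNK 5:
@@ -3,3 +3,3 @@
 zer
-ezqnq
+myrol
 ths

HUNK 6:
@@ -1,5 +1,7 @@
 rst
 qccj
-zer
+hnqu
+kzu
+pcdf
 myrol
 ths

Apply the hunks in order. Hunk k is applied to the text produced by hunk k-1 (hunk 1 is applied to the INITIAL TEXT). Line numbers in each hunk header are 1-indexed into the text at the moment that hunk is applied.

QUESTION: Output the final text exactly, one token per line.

Hunk 1: at line 6 remove [ofnlz,qeu] add [rejjc] -> 10 lines: rst qccj scl feyl quef mcbhg lpmf rejjc vqc wve
Hunk 2: at line 3 remove [feyl,quef] add [kpzzn] -> 9 lines: rst qccj scl kpzzn mcbhg lpmf rejjc vqc wve
Hunk 3: at line 2 remove [scl,kpzzn,mcbhg] add [uekc,aoeu,tlzzb] -> 9 lines: rst qccj uekc aoeu tlzzb lpmf rejjc vqc wve
Hunk 4: at line 2 remove [uekc,aoeu,tlzzb] add [zer,ezqnq,ths] -> 9 lines: rst qccj zer ezqnq ths lpmf rejjc vqc wve
Hunk 5: at line 3 remove [ezqnq] add [myrol] -> 9 lines: rst qccj zer myrol ths lpmf rejjc vqc wve
Hunk 6: at line 1 remove [zer] add [hnqu,kzu,pcdf] -> 11 lines: rst qccj hnqu kzu pcdf myrol ths lpmf rejjc vqc wve

Answer: rst
qccj
hnqu
kzu
pcdf
myrol
ths
lpmf
rejjc
vqc
wve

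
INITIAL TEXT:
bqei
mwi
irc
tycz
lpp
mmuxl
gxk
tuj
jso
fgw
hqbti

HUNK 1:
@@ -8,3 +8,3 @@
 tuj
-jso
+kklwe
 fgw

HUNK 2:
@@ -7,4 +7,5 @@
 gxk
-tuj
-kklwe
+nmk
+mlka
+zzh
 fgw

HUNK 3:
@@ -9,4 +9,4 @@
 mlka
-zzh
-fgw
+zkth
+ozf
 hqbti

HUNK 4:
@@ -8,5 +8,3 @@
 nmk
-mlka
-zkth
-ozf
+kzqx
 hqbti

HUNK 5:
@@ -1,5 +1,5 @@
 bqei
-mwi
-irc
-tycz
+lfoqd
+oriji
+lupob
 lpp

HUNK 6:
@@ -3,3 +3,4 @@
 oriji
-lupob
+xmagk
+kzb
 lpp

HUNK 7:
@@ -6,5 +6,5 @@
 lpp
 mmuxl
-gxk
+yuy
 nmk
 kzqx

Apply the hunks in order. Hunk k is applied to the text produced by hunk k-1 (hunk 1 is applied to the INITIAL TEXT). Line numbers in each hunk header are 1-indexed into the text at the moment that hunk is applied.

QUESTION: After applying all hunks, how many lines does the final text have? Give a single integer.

Answer: 11

Derivation:
Hunk 1: at line 8 remove [jso] add [kklwe] -> 11 lines: bqei mwi irc tycz lpp mmuxl gxk tuj kklwe fgw hqbti
Hunk 2: at line 7 remove [tuj,kklwe] add [nmk,mlka,zzh] -> 12 lines: bqei mwi irc tycz lpp mmuxl gxk nmk mlka zzh fgw hqbti
Hunk 3: at line 9 remove [zzh,fgw] add [zkth,ozf] -> 12 lines: bqei mwi irc tycz lpp mmuxl gxk nmk mlka zkth ozf hqbti
Hunk 4: at line 8 remove [mlka,zkth,ozf] add [kzqx] -> 10 lines: bqei mwi irc tycz lpp mmuxl gxk nmk kzqx hqbti
Hunk 5: at line 1 remove [mwi,irc,tycz] add [lfoqd,oriji,lupob] -> 10 lines: bqei lfoqd oriji lupob lpp mmuxl gxk nmk kzqx hqbti
Hunk 6: at line 3 remove [lupob] add [xmagk,kzb] -> 11 lines: bqei lfoqd oriji xmagk kzb lpp mmuxl gxk nmk kzqx hqbti
Hunk 7: at line 6 remove [gxk] add [yuy] -> 11 lines: bqei lfoqd oriji xmagk kzb lpp mmuxl yuy nmk kzqx hqbti
Final line count: 11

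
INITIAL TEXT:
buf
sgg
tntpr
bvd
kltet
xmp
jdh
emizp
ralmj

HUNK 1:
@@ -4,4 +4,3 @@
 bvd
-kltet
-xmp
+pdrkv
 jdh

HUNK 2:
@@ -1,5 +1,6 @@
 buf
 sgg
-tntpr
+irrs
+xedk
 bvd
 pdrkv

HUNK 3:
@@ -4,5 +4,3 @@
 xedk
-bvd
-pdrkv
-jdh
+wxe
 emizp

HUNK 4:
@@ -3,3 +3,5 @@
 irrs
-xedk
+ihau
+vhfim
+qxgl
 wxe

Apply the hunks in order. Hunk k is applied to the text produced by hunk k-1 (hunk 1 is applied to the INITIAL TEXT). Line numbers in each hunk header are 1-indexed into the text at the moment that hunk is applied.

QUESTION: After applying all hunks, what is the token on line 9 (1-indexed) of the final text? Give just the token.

Hunk 1: at line 4 remove [kltet,xmp] add [pdrkv] -> 8 lines: buf sgg tntpr bvd pdrkv jdh emizp ralmj
Hunk 2: at line 1 remove [tntpr] add [irrs,xedk] -> 9 lines: buf sgg irrs xedk bvd pdrkv jdh emizp ralmj
Hunk 3: at line 4 remove [bvd,pdrkv,jdh] add [wxe] -> 7 lines: buf sgg irrs xedk wxe emizp ralmj
Hunk 4: at line 3 remove [xedk] add [ihau,vhfim,qxgl] -> 9 lines: buf sgg irrs ihau vhfim qxgl wxe emizp ralmj
Final line 9: ralmj

Answer: ralmj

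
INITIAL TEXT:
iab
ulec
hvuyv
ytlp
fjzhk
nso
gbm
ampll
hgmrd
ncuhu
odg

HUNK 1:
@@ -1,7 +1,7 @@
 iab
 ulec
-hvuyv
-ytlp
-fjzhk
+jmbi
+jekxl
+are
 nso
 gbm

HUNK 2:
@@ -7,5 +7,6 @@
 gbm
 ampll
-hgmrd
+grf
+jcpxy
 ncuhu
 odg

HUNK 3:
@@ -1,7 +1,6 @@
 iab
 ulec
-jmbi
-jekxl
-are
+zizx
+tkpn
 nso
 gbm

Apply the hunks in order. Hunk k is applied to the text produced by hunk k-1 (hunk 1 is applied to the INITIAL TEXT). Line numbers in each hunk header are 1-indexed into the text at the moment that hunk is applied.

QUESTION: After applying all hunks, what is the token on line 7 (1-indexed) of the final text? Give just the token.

Hunk 1: at line 1 remove [hvuyv,ytlp,fjzhk] add [jmbi,jekxl,are] -> 11 lines: iab ulec jmbi jekxl are nso gbm ampll hgmrd ncuhu odg
Hunk 2: at line 7 remove [hgmrd] add [grf,jcpxy] -> 12 lines: iab ulec jmbi jekxl are nso gbm ampll grf jcpxy ncuhu odg
Hunk 3: at line 1 remove [jmbi,jekxl,are] add [zizx,tkpn] -> 11 lines: iab ulec zizx tkpn nso gbm ampll grf jcpxy ncuhu odg
Final line 7: ampll

Answer: ampll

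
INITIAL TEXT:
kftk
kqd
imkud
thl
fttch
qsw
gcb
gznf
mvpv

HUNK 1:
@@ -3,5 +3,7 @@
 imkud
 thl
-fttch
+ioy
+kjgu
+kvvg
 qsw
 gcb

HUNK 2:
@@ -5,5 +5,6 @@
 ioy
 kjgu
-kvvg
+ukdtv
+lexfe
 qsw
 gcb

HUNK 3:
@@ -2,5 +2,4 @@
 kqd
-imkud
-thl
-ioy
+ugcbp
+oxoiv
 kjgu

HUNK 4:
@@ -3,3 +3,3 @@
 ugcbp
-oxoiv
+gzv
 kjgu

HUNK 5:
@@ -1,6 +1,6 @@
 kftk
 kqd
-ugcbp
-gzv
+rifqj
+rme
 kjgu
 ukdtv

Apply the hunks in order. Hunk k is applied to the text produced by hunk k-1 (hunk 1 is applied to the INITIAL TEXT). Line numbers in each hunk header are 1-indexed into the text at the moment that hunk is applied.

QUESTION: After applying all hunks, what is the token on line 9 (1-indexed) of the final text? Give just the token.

Answer: gcb

Derivation:
Hunk 1: at line 3 remove [fttch] add [ioy,kjgu,kvvg] -> 11 lines: kftk kqd imkud thl ioy kjgu kvvg qsw gcb gznf mvpv
Hunk 2: at line 5 remove [kvvg] add [ukdtv,lexfe] -> 12 lines: kftk kqd imkud thl ioy kjgu ukdtv lexfe qsw gcb gznf mvpv
Hunk 3: at line 2 remove [imkud,thl,ioy] add [ugcbp,oxoiv] -> 11 lines: kftk kqd ugcbp oxoiv kjgu ukdtv lexfe qsw gcb gznf mvpv
Hunk 4: at line 3 remove [oxoiv] add [gzv] -> 11 lines: kftk kqd ugcbp gzv kjgu ukdtv lexfe qsw gcb gznf mvpv
Hunk 5: at line 1 remove [ugcbp,gzv] add [rifqj,rme] -> 11 lines: kftk kqd rifqj rme kjgu ukdtv lexfe qsw gcb gznf mvpv
Final line 9: gcb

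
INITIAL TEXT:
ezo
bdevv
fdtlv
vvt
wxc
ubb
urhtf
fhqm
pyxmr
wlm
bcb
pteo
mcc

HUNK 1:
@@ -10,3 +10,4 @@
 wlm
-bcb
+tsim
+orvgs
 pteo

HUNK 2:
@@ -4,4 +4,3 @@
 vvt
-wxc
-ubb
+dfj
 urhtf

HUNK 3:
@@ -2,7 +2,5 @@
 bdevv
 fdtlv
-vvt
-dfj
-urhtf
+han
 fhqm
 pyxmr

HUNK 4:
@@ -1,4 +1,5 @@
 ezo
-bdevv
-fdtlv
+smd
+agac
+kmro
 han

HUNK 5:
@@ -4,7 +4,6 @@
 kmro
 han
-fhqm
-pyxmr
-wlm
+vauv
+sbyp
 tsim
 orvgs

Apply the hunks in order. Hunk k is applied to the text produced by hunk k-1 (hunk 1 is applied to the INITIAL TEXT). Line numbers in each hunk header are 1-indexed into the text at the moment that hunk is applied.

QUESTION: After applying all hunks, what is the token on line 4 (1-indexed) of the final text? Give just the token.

Hunk 1: at line 10 remove [bcb] add [tsim,orvgs] -> 14 lines: ezo bdevv fdtlv vvt wxc ubb urhtf fhqm pyxmr wlm tsim orvgs pteo mcc
Hunk 2: at line 4 remove [wxc,ubb] add [dfj] -> 13 lines: ezo bdevv fdtlv vvt dfj urhtf fhqm pyxmr wlm tsim orvgs pteo mcc
Hunk 3: at line 2 remove [vvt,dfj,urhtf] add [han] -> 11 lines: ezo bdevv fdtlv han fhqm pyxmr wlm tsim orvgs pteo mcc
Hunk 4: at line 1 remove [bdevv,fdtlv] add [smd,agac,kmro] -> 12 lines: ezo smd agac kmro han fhqm pyxmr wlm tsim orvgs pteo mcc
Hunk 5: at line 4 remove [fhqm,pyxmr,wlm] add [vauv,sbyp] -> 11 lines: ezo smd agac kmro han vauv sbyp tsim orvgs pteo mcc
Final line 4: kmro

Answer: kmro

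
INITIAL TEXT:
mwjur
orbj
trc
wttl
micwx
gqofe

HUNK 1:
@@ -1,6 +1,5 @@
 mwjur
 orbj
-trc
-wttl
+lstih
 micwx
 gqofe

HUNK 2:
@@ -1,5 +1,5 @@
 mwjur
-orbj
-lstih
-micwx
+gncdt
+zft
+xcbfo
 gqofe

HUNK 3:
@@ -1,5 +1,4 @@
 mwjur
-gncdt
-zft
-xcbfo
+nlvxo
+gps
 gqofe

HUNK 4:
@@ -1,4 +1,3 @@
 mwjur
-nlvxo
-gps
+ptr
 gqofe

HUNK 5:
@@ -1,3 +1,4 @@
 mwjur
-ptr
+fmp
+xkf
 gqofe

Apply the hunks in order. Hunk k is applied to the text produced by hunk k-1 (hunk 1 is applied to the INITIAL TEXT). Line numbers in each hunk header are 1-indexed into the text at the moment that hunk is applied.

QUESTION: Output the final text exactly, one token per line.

Hunk 1: at line 1 remove [trc,wttl] add [lstih] -> 5 lines: mwjur orbj lstih micwx gqofe
Hunk 2: at line 1 remove [orbj,lstih,micwx] add [gncdt,zft,xcbfo] -> 5 lines: mwjur gncdt zft xcbfo gqofe
Hunk 3: at line 1 remove [gncdt,zft,xcbfo] add [nlvxo,gps] -> 4 lines: mwjur nlvxo gps gqofe
Hunk 4: at line 1 remove [nlvxo,gps] add [ptr] -> 3 lines: mwjur ptr gqofe
Hunk 5: at line 1 remove [ptr] add [fmp,xkf] -> 4 lines: mwjur fmp xkf gqofe

Answer: mwjur
fmp
xkf
gqofe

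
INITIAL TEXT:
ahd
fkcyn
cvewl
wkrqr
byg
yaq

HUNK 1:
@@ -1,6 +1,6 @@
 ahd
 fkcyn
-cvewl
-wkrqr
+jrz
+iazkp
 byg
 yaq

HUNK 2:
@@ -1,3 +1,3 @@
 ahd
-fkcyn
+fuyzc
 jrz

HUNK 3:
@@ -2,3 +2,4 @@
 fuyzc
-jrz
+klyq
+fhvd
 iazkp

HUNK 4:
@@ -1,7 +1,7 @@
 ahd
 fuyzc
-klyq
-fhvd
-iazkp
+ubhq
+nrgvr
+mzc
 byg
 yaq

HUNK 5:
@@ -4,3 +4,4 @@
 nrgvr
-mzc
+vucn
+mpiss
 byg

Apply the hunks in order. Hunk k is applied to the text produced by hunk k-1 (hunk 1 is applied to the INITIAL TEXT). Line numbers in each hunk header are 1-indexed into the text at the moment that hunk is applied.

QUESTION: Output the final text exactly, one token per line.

Hunk 1: at line 1 remove [cvewl,wkrqr] add [jrz,iazkp] -> 6 lines: ahd fkcyn jrz iazkp byg yaq
Hunk 2: at line 1 remove [fkcyn] add [fuyzc] -> 6 lines: ahd fuyzc jrz iazkp byg yaq
Hunk 3: at line 2 remove [jrz] add [klyq,fhvd] -> 7 lines: ahd fuyzc klyq fhvd iazkp byg yaq
Hunk 4: at line 1 remove [klyq,fhvd,iazkp] add [ubhq,nrgvr,mzc] -> 7 lines: ahd fuyzc ubhq nrgvr mzc byg yaq
Hunk 5: at line 4 remove [mzc] add [vucn,mpiss] -> 8 lines: ahd fuyzc ubhq nrgvr vucn mpiss byg yaq

Answer: ahd
fuyzc
ubhq
nrgvr
vucn
mpiss
byg
yaq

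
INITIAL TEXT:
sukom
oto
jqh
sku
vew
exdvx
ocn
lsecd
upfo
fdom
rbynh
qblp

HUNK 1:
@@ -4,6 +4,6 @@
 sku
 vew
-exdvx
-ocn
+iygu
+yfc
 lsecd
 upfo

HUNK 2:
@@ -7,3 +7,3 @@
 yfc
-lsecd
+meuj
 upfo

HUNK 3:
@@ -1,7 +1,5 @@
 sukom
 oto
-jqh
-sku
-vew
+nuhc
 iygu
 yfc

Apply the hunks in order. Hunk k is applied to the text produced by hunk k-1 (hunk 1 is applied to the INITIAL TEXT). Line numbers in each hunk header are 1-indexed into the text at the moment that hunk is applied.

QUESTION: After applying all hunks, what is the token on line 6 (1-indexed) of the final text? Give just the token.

Answer: meuj

Derivation:
Hunk 1: at line 4 remove [exdvx,ocn] add [iygu,yfc] -> 12 lines: sukom oto jqh sku vew iygu yfc lsecd upfo fdom rbynh qblp
Hunk 2: at line 7 remove [lsecd] add [meuj] -> 12 lines: sukom oto jqh sku vew iygu yfc meuj upfo fdom rbynh qblp
Hunk 3: at line 1 remove [jqh,sku,vew] add [nuhc] -> 10 lines: sukom oto nuhc iygu yfc meuj upfo fdom rbynh qblp
Final line 6: meuj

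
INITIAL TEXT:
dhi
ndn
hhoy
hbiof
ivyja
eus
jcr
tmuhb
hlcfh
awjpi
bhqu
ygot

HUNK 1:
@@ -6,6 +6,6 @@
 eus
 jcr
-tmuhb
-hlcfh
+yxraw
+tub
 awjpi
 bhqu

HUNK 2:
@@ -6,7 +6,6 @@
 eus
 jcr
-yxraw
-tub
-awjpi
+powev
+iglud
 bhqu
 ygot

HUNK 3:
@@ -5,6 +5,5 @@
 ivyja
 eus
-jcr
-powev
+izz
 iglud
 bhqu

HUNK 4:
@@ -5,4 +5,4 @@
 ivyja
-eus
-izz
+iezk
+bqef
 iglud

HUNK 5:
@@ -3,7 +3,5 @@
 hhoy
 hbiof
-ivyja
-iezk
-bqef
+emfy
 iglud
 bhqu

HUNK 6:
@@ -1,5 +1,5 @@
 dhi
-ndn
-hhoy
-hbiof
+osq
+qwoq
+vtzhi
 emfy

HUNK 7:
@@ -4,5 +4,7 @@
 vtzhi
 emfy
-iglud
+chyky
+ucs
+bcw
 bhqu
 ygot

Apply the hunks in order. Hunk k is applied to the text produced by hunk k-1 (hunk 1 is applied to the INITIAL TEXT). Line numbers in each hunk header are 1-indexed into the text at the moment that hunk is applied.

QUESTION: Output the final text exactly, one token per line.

Answer: dhi
osq
qwoq
vtzhi
emfy
chyky
ucs
bcw
bhqu
ygot

Derivation:
Hunk 1: at line 6 remove [tmuhb,hlcfh] add [yxraw,tub] -> 12 lines: dhi ndn hhoy hbiof ivyja eus jcr yxraw tub awjpi bhqu ygot
Hunk 2: at line 6 remove [yxraw,tub,awjpi] add [powev,iglud] -> 11 lines: dhi ndn hhoy hbiof ivyja eus jcr powev iglud bhqu ygot
Hunk 3: at line 5 remove [jcr,powev] add [izz] -> 10 lines: dhi ndn hhoy hbiof ivyja eus izz iglud bhqu ygot
Hunk 4: at line 5 remove [eus,izz] add [iezk,bqef] -> 10 lines: dhi ndn hhoy hbiof ivyja iezk bqef iglud bhqu ygot
Hunk 5: at line 3 remove [ivyja,iezk,bqef] add [emfy] -> 8 lines: dhi ndn hhoy hbiof emfy iglud bhqu ygot
Hunk 6: at line 1 remove [ndn,hhoy,hbiof] add [osq,qwoq,vtzhi] -> 8 lines: dhi osq qwoq vtzhi emfy iglud bhqu ygot
Hunk 7: at line 4 remove [iglud] add [chyky,ucs,bcw] -> 10 lines: dhi osq qwoq vtzhi emfy chyky ucs bcw bhqu ygot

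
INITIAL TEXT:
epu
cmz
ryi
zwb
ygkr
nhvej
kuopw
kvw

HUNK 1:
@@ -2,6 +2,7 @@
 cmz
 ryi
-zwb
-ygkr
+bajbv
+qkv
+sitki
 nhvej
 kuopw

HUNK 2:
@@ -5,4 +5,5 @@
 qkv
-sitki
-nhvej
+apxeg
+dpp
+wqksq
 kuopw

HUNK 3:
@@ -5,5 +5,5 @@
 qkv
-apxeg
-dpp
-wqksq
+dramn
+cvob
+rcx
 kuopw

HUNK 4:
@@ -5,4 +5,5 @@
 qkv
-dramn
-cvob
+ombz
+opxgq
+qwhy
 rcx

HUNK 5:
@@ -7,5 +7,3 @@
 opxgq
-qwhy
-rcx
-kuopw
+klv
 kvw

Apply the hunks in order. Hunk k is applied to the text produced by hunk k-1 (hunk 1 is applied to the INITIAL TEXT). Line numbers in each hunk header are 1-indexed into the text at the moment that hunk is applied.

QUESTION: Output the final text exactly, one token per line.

Hunk 1: at line 2 remove [zwb,ygkr] add [bajbv,qkv,sitki] -> 9 lines: epu cmz ryi bajbv qkv sitki nhvej kuopw kvw
Hunk 2: at line 5 remove [sitki,nhvej] add [apxeg,dpp,wqksq] -> 10 lines: epu cmz ryi bajbv qkv apxeg dpp wqksq kuopw kvw
Hunk 3: at line 5 remove [apxeg,dpp,wqksq] add [dramn,cvob,rcx] -> 10 lines: epu cmz ryi bajbv qkv dramn cvob rcx kuopw kvw
Hunk 4: at line 5 remove [dramn,cvob] add [ombz,opxgq,qwhy] -> 11 lines: epu cmz ryi bajbv qkv ombz opxgq qwhy rcx kuopw kvw
Hunk 5: at line 7 remove [qwhy,rcx,kuopw] add [klv] -> 9 lines: epu cmz ryi bajbv qkv ombz opxgq klv kvw

Answer: epu
cmz
ryi
bajbv
qkv
ombz
opxgq
klv
kvw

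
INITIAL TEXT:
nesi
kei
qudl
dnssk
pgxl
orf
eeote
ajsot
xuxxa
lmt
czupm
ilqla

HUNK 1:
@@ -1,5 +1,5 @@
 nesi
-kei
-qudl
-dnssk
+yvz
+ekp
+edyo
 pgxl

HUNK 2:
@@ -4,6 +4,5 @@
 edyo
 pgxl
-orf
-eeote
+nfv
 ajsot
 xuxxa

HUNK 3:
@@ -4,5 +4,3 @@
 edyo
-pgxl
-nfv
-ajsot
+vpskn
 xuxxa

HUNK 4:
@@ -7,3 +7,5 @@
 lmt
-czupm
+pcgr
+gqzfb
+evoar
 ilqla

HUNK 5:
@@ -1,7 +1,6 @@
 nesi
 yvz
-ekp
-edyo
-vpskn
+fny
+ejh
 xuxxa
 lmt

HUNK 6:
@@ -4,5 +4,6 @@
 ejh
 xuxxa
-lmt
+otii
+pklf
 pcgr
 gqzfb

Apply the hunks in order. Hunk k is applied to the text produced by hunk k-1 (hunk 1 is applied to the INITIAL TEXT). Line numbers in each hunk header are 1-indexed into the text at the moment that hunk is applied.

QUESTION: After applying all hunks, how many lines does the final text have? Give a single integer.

Answer: 11

Derivation:
Hunk 1: at line 1 remove [kei,qudl,dnssk] add [yvz,ekp,edyo] -> 12 lines: nesi yvz ekp edyo pgxl orf eeote ajsot xuxxa lmt czupm ilqla
Hunk 2: at line 4 remove [orf,eeote] add [nfv] -> 11 lines: nesi yvz ekp edyo pgxl nfv ajsot xuxxa lmt czupm ilqla
Hunk 3: at line 4 remove [pgxl,nfv,ajsot] add [vpskn] -> 9 lines: nesi yvz ekp edyo vpskn xuxxa lmt czupm ilqla
Hunk 4: at line 7 remove [czupm] add [pcgr,gqzfb,evoar] -> 11 lines: nesi yvz ekp edyo vpskn xuxxa lmt pcgr gqzfb evoar ilqla
Hunk 5: at line 1 remove [ekp,edyo,vpskn] add [fny,ejh] -> 10 lines: nesi yvz fny ejh xuxxa lmt pcgr gqzfb evoar ilqla
Hunk 6: at line 4 remove [lmt] add [otii,pklf] -> 11 lines: nesi yvz fny ejh xuxxa otii pklf pcgr gqzfb evoar ilqla
Final line count: 11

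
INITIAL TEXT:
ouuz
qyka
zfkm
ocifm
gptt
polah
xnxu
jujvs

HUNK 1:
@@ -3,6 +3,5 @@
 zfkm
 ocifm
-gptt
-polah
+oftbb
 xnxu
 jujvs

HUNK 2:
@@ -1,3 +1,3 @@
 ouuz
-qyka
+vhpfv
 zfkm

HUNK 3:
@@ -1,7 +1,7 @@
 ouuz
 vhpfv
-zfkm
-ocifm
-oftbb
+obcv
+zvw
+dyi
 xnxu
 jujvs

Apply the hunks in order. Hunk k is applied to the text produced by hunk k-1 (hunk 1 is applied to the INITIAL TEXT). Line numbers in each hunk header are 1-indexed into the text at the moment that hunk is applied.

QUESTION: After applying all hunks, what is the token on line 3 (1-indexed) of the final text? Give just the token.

Hunk 1: at line 3 remove [gptt,polah] add [oftbb] -> 7 lines: ouuz qyka zfkm ocifm oftbb xnxu jujvs
Hunk 2: at line 1 remove [qyka] add [vhpfv] -> 7 lines: ouuz vhpfv zfkm ocifm oftbb xnxu jujvs
Hunk 3: at line 1 remove [zfkm,ocifm,oftbb] add [obcv,zvw,dyi] -> 7 lines: ouuz vhpfv obcv zvw dyi xnxu jujvs
Final line 3: obcv

Answer: obcv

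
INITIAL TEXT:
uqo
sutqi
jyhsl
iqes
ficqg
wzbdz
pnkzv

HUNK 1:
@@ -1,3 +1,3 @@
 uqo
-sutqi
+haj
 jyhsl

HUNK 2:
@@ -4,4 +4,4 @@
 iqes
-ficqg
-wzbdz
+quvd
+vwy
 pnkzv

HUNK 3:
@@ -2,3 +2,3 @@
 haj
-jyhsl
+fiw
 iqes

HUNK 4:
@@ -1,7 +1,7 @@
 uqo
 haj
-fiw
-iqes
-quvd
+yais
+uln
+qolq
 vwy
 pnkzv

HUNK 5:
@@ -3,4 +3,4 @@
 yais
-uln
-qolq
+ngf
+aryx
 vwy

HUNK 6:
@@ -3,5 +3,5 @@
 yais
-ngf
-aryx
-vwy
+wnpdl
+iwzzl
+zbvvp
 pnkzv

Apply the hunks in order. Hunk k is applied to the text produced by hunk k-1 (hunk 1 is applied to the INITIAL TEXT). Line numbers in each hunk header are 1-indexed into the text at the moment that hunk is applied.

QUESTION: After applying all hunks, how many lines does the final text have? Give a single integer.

Hunk 1: at line 1 remove [sutqi] add [haj] -> 7 lines: uqo haj jyhsl iqes ficqg wzbdz pnkzv
Hunk 2: at line 4 remove [ficqg,wzbdz] add [quvd,vwy] -> 7 lines: uqo haj jyhsl iqes quvd vwy pnkzv
Hunk 3: at line 2 remove [jyhsl] add [fiw] -> 7 lines: uqo haj fiw iqes quvd vwy pnkzv
Hunk 4: at line 1 remove [fiw,iqes,quvd] add [yais,uln,qolq] -> 7 lines: uqo haj yais uln qolq vwy pnkzv
Hunk 5: at line 3 remove [uln,qolq] add [ngf,aryx] -> 7 lines: uqo haj yais ngf aryx vwy pnkzv
Hunk 6: at line 3 remove [ngf,aryx,vwy] add [wnpdl,iwzzl,zbvvp] -> 7 lines: uqo haj yais wnpdl iwzzl zbvvp pnkzv
Final line count: 7

Answer: 7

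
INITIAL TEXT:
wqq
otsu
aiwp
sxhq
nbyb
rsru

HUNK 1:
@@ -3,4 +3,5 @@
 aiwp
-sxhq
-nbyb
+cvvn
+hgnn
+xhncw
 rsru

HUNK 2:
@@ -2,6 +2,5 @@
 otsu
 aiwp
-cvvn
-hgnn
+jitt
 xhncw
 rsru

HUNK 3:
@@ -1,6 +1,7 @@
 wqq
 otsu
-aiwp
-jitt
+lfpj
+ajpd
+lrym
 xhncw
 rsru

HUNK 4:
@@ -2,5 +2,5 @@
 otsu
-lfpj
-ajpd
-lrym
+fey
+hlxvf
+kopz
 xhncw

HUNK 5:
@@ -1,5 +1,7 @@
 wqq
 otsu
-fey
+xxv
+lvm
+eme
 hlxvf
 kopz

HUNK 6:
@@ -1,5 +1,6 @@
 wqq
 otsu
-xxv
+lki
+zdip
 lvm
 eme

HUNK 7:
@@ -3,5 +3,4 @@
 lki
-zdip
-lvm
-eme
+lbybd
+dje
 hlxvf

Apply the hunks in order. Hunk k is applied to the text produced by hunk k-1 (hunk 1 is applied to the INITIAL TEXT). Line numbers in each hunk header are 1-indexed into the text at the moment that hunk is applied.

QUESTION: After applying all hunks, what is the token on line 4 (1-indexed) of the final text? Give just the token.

Hunk 1: at line 3 remove [sxhq,nbyb] add [cvvn,hgnn,xhncw] -> 7 lines: wqq otsu aiwp cvvn hgnn xhncw rsru
Hunk 2: at line 2 remove [cvvn,hgnn] add [jitt] -> 6 lines: wqq otsu aiwp jitt xhncw rsru
Hunk 3: at line 1 remove [aiwp,jitt] add [lfpj,ajpd,lrym] -> 7 lines: wqq otsu lfpj ajpd lrym xhncw rsru
Hunk 4: at line 2 remove [lfpj,ajpd,lrym] add [fey,hlxvf,kopz] -> 7 lines: wqq otsu fey hlxvf kopz xhncw rsru
Hunk 5: at line 1 remove [fey] add [xxv,lvm,eme] -> 9 lines: wqq otsu xxv lvm eme hlxvf kopz xhncw rsru
Hunk 6: at line 1 remove [xxv] add [lki,zdip] -> 10 lines: wqq otsu lki zdip lvm eme hlxvf kopz xhncw rsru
Hunk 7: at line 3 remove [zdip,lvm,eme] add [lbybd,dje] -> 9 lines: wqq otsu lki lbybd dje hlxvf kopz xhncw rsru
Final line 4: lbybd

Answer: lbybd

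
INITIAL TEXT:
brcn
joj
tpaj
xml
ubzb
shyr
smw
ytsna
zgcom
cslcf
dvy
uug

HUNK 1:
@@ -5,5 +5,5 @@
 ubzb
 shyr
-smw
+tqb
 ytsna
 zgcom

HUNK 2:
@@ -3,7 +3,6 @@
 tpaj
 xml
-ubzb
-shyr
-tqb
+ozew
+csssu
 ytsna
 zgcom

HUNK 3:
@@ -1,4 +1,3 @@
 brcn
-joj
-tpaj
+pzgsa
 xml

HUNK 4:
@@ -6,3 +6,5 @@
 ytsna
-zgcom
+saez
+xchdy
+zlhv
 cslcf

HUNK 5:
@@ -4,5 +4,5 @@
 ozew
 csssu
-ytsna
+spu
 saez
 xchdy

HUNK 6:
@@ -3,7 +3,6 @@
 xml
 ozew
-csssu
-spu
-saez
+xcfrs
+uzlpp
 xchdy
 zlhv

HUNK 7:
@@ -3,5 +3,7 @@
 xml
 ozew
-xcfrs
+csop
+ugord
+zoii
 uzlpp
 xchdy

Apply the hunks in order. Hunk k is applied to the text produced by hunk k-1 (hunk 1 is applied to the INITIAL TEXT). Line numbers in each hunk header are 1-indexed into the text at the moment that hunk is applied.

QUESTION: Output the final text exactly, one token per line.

Hunk 1: at line 5 remove [smw] add [tqb] -> 12 lines: brcn joj tpaj xml ubzb shyr tqb ytsna zgcom cslcf dvy uug
Hunk 2: at line 3 remove [ubzb,shyr,tqb] add [ozew,csssu] -> 11 lines: brcn joj tpaj xml ozew csssu ytsna zgcom cslcf dvy uug
Hunk 3: at line 1 remove [joj,tpaj] add [pzgsa] -> 10 lines: brcn pzgsa xml ozew csssu ytsna zgcom cslcf dvy uug
Hunk 4: at line 6 remove [zgcom] add [saez,xchdy,zlhv] -> 12 lines: brcn pzgsa xml ozew csssu ytsna saez xchdy zlhv cslcf dvy uug
Hunk 5: at line 4 remove [ytsna] add [spu] -> 12 lines: brcn pzgsa xml ozew csssu spu saez xchdy zlhv cslcf dvy uug
Hunk 6: at line 3 remove [csssu,spu,saez] add [xcfrs,uzlpp] -> 11 lines: brcn pzgsa xml ozew xcfrs uzlpp xchdy zlhv cslcf dvy uug
Hunk 7: at line 3 remove [xcfrs] add [csop,ugord,zoii] -> 13 lines: brcn pzgsa xml ozew csop ugord zoii uzlpp xchdy zlhv cslcf dvy uug

Answer: brcn
pzgsa
xml
ozew
csop
ugord
zoii
uzlpp
xchdy
zlhv
cslcf
dvy
uug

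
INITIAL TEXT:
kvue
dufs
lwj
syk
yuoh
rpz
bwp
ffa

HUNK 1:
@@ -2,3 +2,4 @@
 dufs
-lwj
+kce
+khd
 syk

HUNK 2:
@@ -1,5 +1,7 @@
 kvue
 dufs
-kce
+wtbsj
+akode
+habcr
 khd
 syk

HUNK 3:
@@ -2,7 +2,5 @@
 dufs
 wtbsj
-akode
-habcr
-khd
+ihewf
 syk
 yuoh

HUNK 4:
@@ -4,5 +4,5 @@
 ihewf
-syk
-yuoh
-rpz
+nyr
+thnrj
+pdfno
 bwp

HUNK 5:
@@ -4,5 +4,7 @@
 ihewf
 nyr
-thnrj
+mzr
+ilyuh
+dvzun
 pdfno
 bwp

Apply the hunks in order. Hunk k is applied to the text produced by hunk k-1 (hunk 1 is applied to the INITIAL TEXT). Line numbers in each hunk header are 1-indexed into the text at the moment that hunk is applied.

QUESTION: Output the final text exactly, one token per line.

Hunk 1: at line 2 remove [lwj] add [kce,khd] -> 9 lines: kvue dufs kce khd syk yuoh rpz bwp ffa
Hunk 2: at line 1 remove [kce] add [wtbsj,akode,habcr] -> 11 lines: kvue dufs wtbsj akode habcr khd syk yuoh rpz bwp ffa
Hunk 3: at line 2 remove [akode,habcr,khd] add [ihewf] -> 9 lines: kvue dufs wtbsj ihewf syk yuoh rpz bwp ffa
Hunk 4: at line 4 remove [syk,yuoh,rpz] add [nyr,thnrj,pdfno] -> 9 lines: kvue dufs wtbsj ihewf nyr thnrj pdfno bwp ffa
Hunk 5: at line 4 remove [thnrj] add [mzr,ilyuh,dvzun] -> 11 lines: kvue dufs wtbsj ihewf nyr mzr ilyuh dvzun pdfno bwp ffa

Answer: kvue
dufs
wtbsj
ihewf
nyr
mzr
ilyuh
dvzun
pdfno
bwp
ffa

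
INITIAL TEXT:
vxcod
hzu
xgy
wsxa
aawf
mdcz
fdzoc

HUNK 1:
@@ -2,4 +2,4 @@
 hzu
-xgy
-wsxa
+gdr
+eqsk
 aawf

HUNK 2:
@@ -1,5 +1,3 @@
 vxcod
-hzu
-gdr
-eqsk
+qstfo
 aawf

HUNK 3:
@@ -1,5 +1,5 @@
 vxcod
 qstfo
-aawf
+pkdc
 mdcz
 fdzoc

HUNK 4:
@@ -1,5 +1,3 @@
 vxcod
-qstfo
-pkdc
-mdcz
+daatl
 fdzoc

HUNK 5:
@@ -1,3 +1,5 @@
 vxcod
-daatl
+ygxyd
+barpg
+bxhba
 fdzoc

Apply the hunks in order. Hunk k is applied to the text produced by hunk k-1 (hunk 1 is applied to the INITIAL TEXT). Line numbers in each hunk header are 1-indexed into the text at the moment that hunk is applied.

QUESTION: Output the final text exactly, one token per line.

Hunk 1: at line 2 remove [xgy,wsxa] add [gdr,eqsk] -> 7 lines: vxcod hzu gdr eqsk aawf mdcz fdzoc
Hunk 2: at line 1 remove [hzu,gdr,eqsk] add [qstfo] -> 5 lines: vxcod qstfo aawf mdcz fdzoc
Hunk 3: at line 1 remove [aawf] add [pkdc] -> 5 lines: vxcod qstfo pkdc mdcz fdzoc
Hunk 4: at line 1 remove [qstfo,pkdc,mdcz] add [daatl] -> 3 lines: vxcod daatl fdzoc
Hunk 5: at line 1 remove [daatl] add [ygxyd,barpg,bxhba] -> 5 lines: vxcod ygxyd barpg bxhba fdzoc

Answer: vxcod
ygxyd
barpg
bxhba
fdzoc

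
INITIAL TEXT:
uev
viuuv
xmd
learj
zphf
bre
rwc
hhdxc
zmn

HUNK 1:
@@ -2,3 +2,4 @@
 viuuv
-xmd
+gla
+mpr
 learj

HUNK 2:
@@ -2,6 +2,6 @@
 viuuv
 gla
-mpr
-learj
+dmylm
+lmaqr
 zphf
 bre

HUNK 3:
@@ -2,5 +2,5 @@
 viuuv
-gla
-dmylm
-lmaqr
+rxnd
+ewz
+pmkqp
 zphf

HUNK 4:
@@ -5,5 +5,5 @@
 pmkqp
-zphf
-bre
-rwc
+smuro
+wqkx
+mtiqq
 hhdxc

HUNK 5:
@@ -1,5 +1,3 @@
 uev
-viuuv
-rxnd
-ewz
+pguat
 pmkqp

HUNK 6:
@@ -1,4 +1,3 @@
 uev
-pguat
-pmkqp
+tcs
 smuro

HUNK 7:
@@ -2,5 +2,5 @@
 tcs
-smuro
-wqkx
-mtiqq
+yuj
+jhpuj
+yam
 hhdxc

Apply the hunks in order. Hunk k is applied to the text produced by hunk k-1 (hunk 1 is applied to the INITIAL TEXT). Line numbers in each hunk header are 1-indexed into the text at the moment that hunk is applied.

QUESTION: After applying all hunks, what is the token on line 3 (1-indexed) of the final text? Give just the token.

Hunk 1: at line 2 remove [xmd] add [gla,mpr] -> 10 lines: uev viuuv gla mpr learj zphf bre rwc hhdxc zmn
Hunk 2: at line 2 remove [mpr,learj] add [dmylm,lmaqr] -> 10 lines: uev viuuv gla dmylm lmaqr zphf bre rwc hhdxc zmn
Hunk 3: at line 2 remove [gla,dmylm,lmaqr] add [rxnd,ewz,pmkqp] -> 10 lines: uev viuuv rxnd ewz pmkqp zphf bre rwc hhdxc zmn
Hunk 4: at line 5 remove [zphf,bre,rwc] add [smuro,wqkx,mtiqq] -> 10 lines: uev viuuv rxnd ewz pmkqp smuro wqkx mtiqq hhdxc zmn
Hunk 5: at line 1 remove [viuuv,rxnd,ewz] add [pguat] -> 8 lines: uev pguat pmkqp smuro wqkx mtiqq hhdxc zmn
Hunk 6: at line 1 remove [pguat,pmkqp] add [tcs] -> 7 lines: uev tcs smuro wqkx mtiqq hhdxc zmn
Hunk 7: at line 2 remove [smuro,wqkx,mtiqq] add [yuj,jhpuj,yam] -> 7 lines: uev tcs yuj jhpuj yam hhdxc zmn
Final line 3: yuj

Answer: yuj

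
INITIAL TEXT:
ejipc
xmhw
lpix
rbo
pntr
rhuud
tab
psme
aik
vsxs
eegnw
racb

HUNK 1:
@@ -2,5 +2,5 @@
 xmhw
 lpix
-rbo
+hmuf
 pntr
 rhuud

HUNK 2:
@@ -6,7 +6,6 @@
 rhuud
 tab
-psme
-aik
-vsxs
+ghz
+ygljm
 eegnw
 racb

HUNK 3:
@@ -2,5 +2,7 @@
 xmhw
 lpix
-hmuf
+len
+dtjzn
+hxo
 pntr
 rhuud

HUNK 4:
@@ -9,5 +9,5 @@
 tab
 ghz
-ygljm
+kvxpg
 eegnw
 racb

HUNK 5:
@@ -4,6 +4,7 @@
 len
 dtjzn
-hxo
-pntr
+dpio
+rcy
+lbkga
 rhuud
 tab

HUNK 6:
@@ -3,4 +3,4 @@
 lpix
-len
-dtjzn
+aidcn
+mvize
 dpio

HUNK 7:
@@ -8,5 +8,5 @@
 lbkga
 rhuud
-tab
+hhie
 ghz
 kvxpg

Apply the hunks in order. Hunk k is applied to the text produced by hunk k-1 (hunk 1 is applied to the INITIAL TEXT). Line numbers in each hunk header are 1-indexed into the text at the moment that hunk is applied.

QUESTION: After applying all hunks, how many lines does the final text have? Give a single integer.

Answer: 14

Derivation:
Hunk 1: at line 2 remove [rbo] add [hmuf] -> 12 lines: ejipc xmhw lpix hmuf pntr rhuud tab psme aik vsxs eegnw racb
Hunk 2: at line 6 remove [psme,aik,vsxs] add [ghz,ygljm] -> 11 lines: ejipc xmhw lpix hmuf pntr rhuud tab ghz ygljm eegnw racb
Hunk 3: at line 2 remove [hmuf] add [len,dtjzn,hxo] -> 13 lines: ejipc xmhw lpix len dtjzn hxo pntr rhuud tab ghz ygljm eegnw racb
Hunk 4: at line 9 remove [ygljm] add [kvxpg] -> 13 lines: ejipc xmhw lpix len dtjzn hxo pntr rhuud tab ghz kvxpg eegnw racb
Hunk 5: at line 4 remove [hxo,pntr] add [dpio,rcy,lbkga] -> 14 lines: ejipc xmhw lpix len dtjzn dpio rcy lbkga rhuud tab ghz kvxpg eegnw racb
Hunk 6: at line 3 remove [len,dtjzn] add [aidcn,mvize] -> 14 lines: ejipc xmhw lpix aidcn mvize dpio rcy lbkga rhuud tab ghz kvxpg eegnw racb
Hunk 7: at line 8 remove [tab] add [hhie] -> 14 lines: ejipc xmhw lpix aidcn mvize dpio rcy lbkga rhuud hhie ghz kvxpg eegnw racb
Final line count: 14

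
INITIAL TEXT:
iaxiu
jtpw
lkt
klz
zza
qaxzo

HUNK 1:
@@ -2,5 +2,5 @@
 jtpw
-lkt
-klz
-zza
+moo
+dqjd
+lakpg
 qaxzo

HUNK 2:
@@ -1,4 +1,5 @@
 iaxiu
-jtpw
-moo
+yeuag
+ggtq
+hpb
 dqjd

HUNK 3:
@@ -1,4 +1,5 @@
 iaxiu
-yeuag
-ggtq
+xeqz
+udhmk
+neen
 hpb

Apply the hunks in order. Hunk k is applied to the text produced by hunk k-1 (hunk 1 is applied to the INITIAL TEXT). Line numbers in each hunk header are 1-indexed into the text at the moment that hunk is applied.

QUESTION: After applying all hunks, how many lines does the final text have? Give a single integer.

Hunk 1: at line 2 remove [lkt,klz,zza] add [moo,dqjd,lakpg] -> 6 lines: iaxiu jtpw moo dqjd lakpg qaxzo
Hunk 2: at line 1 remove [jtpw,moo] add [yeuag,ggtq,hpb] -> 7 lines: iaxiu yeuag ggtq hpb dqjd lakpg qaxzo
Hunk 3: at line 1 remove [yeuag,ggtq] add [xeqz,udhmk,neen] -> 8 lines: iaxiu xeqz udhmk neen hpb dqjd lakpg qaxzo
Final line count: 8

Answer: 8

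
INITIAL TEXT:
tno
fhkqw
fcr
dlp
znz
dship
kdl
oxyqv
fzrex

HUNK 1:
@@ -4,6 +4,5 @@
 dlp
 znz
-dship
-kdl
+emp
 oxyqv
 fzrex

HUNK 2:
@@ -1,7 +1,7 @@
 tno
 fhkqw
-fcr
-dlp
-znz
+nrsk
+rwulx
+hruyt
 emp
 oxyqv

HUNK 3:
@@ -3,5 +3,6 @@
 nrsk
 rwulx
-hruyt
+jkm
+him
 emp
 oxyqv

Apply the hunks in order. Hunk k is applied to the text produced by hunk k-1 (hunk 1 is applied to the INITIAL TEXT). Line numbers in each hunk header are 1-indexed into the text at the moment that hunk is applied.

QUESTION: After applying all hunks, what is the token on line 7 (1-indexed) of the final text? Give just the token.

Answer: emp

Derivation:
Hunk 1: at line 4 remove [dship,kdl] add [emp] -> 8 lines: tno fhkqw fcr dlp znz emp oxyqv fzrex
Hunk 2: at line 1 remove [fcr,dlp,znz] add [nrsk,rwulx,hruyt] -> 8 lines: tno fhkqw nrsk rwulx hruyt emp oxyqv fzrex
Hunk 3: at line 3 remove [hruyt] add [jkm,him] -> 9 lines: tno fhkqw nrsk rwulx jkm him emp oxyqv fzrex
Final line 7: emp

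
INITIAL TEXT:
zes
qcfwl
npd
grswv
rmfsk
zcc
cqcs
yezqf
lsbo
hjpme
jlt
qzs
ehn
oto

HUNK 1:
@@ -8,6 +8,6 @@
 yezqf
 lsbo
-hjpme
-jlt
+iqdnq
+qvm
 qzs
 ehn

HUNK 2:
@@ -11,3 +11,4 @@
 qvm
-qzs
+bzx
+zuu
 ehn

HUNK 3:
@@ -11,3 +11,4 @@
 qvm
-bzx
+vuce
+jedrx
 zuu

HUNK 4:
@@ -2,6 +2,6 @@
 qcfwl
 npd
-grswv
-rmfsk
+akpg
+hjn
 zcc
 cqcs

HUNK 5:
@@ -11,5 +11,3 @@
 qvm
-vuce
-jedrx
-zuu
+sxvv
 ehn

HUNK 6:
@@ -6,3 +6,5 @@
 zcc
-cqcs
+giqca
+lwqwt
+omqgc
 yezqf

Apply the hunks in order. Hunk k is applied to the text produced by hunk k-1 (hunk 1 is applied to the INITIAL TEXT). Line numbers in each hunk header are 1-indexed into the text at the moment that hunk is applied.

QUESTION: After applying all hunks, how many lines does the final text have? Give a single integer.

Hunk 1: at line 8 remove [hjpme,jlt] add [iqdnq,qvm] -> 14 lines: zes qcfwl npd grswv rmfsk zcc cqcs yezqf lsbo iqdnq qvm qzs ehn oto
Hunk 2: at line 11 remove [qzs] add [bzx,zuu] -> 15 lines: zes qcfwl npd grswv rmfsk zcc cqcs yezqf lsbo iqdnq qvm bzx zuu ehn oto
Hunk 3: at line 11 remove [bzx] add [vuce,jedrx] -> 16 lines: zes qcfwl npd grswv rmfsk zcc cqcs yezqf lsbo iqdnq qvm vuce jedrx zuu ehn oto
Hunk 4: at line 2 remove [grswv,rmfsk] add [akpg,hjn] -> 16 lines: zes qcfwl npd akpg hjn zcc cqcs yezqf lsbo iqdnq qvm vuce jedrx zuu ehn oto
Hunk 5: at line 11 remove [vuce,jedrx,zuu] add [sxvv] -> 14 lines: zes qcfwl npd akpg hjn zcc cqcs yezqf lsbo iqdnq qvm sxvv ehn oto
Hunk 6: at line 6 remove [cqcs] add [giqca,lwqwt,omqgc] -> 16 lines: zes qcfwl npd akpg hjn zcc giqca lwqwt omqgc yezqf lsbo iqdnq qvm sxvv ehn oto
Final line count: 16

Answer: 16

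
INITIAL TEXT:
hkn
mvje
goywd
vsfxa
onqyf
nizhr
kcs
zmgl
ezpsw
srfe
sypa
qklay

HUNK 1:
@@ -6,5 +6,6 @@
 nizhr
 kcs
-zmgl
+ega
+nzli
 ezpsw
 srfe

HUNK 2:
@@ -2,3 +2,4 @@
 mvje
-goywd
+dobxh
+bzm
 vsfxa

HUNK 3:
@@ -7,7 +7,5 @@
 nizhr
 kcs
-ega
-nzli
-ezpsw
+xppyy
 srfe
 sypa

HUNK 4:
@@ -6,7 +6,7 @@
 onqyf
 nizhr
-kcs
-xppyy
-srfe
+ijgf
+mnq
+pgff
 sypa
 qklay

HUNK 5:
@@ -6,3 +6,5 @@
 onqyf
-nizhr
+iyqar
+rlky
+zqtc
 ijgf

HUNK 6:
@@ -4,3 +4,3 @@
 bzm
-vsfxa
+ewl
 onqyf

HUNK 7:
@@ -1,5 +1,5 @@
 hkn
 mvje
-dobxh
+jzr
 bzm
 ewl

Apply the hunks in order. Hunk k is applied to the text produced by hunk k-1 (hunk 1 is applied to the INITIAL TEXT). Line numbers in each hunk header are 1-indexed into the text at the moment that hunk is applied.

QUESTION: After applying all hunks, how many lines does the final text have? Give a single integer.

Answer: 14

Derivation:
Hunk 1: at line 6 remove [zmgl] add [ega,nzli] -> 13 lines: hkn mvje goywd vsfxa onqyf nizhr kcs ega nzli ezpsw srfe sypa qklay
Hunk 2: at line 2 remove [goywd] add [dobxh,bzm] -> 14 lines: hkn mvje dobxh bzm vsfxa onqyf nizhr kcs ega nzli ezpsw srfe sypa qklay
Hunk 3: at line 7 remove [ega,nzli,ezpsw] add [xppyy] -> 12 lines: hkn mvje dobxh bzm vsfxa onqyf nizhr kcs xppyy srfe sypa qklay
Hunk 4: at line 6 remove [kcs,xppyy,srfe] add [ijgf,mnq,pgff] -> 12 lines: hkn mvje dobxh bzm vsfxa onqyf nizhr ijgf mnq pgff sypa qklay
Hunk 5: at line 6 remove [nizhr] add [iyqar,rlky,zqtc] -> 14 lines: hkn mvje dobxh bzm vsfxa onqyf iyqar rlky zqtc ijgf mnq pgff sypa qklay
Hunk 6: at line 4 remove [vsfxa] add [ewl] -> 14 lines: hkn mvje dobxh bzm ewl onqyf iyqar rlky zqtc ijgf mnq pgff sypa qklay
Hunk 7: at line 1 remove [dobxh] add [jzr] -> 14 lines: hkn mvje jzr bzm ewl onqyf iyqar rlky zqtc ijgf mnq pgff sypa qklay
Final line count: 14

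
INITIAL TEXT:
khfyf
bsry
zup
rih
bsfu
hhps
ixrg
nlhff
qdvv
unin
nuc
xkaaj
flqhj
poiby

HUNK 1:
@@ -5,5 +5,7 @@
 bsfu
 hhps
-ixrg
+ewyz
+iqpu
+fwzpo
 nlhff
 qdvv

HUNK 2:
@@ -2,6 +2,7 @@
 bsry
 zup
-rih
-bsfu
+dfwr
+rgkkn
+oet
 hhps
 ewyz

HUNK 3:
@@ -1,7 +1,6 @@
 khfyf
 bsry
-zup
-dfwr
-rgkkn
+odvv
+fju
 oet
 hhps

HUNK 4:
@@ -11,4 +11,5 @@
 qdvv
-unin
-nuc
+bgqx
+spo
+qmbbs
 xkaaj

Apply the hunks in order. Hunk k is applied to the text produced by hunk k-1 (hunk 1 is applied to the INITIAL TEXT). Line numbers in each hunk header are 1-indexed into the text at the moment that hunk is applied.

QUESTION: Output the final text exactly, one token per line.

Answer: khfyf
bsry
odvv
fju
oet
hhps
ewyz
iqpu
fwzpo
nlhff
qdvv
bgqx
spo
qmbbs
xkaaj
flqhj
poiby

Derivation:
Hunk 1: at line 5 remove [ixrg] add [ewyz,iqpu,fwzpo] -> 16 lines: khfyf bsry zup rih bsfu hhps ewyz iqpu fwzpo nlhff qdvv unin nuc xkaaj flqhj poiby
Hunk 2: at line 2 remove [rih,bsfu] add [dfwr,rgkkn,oet] -> 17 lines: khfyf bsry zup dfwr rgkkn oet hhps ewyz iqpu fwzpo nlhff qdvv unin nuc xkaaj flqhj poiby
Hunk 3: at line 1 remove [zup,dfwr,rgkkn] add [odvv,fju] -> 16 lines: khfyf bsry odvv fju oet hhps ewyz iqpu fwzpo nlhff qdvv unin nuc xkaaj flqhj poiby
Hunk 4: at line 11 remove [unin,nuc] add [bgqx,spo,qmbbs] -> 17 lines: khfyf bsry odvv fju oet hhps ewyz iqpu fwzpo nlhff qdvv bgqx spo qmbbs xkaaj flqhj poiby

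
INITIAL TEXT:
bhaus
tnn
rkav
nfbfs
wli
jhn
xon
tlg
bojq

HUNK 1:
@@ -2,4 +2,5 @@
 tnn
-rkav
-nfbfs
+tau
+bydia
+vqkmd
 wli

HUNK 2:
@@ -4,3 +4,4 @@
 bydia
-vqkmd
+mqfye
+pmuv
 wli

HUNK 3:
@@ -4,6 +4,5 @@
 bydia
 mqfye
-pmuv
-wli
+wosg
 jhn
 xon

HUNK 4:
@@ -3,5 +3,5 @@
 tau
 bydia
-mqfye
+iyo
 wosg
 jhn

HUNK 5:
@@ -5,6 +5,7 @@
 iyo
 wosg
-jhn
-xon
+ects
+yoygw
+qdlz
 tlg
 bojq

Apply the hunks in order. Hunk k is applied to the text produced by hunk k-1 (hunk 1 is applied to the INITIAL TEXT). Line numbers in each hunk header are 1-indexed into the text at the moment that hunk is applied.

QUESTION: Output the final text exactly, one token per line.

Answer: bhaus
tnn
tau
bydia
iyo
wosg
ects
yoygw
qdlz
tlg
bojq

Derivation:
Hunk 1: at line 2 remove [rkav,nfbfs] add [tau,bydia,vqkmd] -> 10 lines: bhaus tnn tau bydia vqkmd wli jhn xon tlg bojq
Hunk 2: at line 4 remove [vqkmd] add [mqfye,pmuv] -> 11 lines: bhaus tnn tau bydia mqfye pmuv wli jhn xon tlg bojq
Hunk 3: at line 4 remove [pmuv,wli] add [wosg] -> 10 lines: bhaus tnn tau bydia mqfye wosg jhn xon tlg bojq
Hunk 4: at line 3 remove [mqfye] add [iyo] -> 10 lines: bhaus tnn tau bydia iyo wosg jhn xon tlg bojq
Hunk 5: at line 5 remove [jhn,xon] add [ects,yoygw,qdlz] -> 11 lines: bhaus tnn tau bydia iyo wosg ects yoygw qdlz tlg bojq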